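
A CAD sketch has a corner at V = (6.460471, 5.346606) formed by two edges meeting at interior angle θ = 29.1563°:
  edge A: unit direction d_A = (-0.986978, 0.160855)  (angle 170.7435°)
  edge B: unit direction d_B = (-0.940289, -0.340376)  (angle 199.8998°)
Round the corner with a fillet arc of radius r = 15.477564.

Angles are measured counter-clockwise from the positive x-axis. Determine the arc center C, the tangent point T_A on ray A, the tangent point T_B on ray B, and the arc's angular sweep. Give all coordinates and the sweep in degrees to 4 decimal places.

bisector direction at 185.3217° = (-0.995690,-0.092747)
center distance |VC| = r/sin(θ/2) = 15.477564/sin(14.5782°) = 61.492036
C = V + |VC|·bis = (-54.7665,-0.3566)
T_A = V + ((C−V)·d_A)·d_A = V + 59.5123·d_A = (-52.2769,14.9194)
T_B = V + ((C−V)·d_B)·d_B = V + 59.5123·d_B = (-49.4983,-14.9100)
sweep = 180° − θ = 150.8437°

center=(-54.7665,-0.3566) T_A=(-52.2769,14.9194) T_B=(-49.4983,-14.9100) sweep=150.8437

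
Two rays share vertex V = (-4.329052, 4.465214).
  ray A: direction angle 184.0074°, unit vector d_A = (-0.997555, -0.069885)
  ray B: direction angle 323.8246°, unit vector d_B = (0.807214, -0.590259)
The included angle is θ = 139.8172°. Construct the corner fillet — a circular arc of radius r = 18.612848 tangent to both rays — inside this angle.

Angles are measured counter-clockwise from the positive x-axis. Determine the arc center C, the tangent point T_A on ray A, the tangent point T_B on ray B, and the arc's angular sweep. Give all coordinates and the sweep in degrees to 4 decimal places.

center=(-9.8198,-14.5779) T_A=(-11.1206,3.9894) T_B=(1.1666,0.4466) sweep=40.1828

bisector direction at 253.9160° = (-0.277046,-0.960857)
center distance |VC| = r/sin(θ/2) = 18.612848/sin(69.9086°) = 19.818912
C = V + |VC|·bis = (-9.8198,-14.5779)
T_A = V + ((C−V)·d_A)·d_A = V + 6.8082·d_A = (-11.1206,3.9894)
T_B = V + ((C−V)·d_B)·d_B = V + 6.8082·d_B = (1.1666,0.4466)
sweep = 180° − θ = 40.1828°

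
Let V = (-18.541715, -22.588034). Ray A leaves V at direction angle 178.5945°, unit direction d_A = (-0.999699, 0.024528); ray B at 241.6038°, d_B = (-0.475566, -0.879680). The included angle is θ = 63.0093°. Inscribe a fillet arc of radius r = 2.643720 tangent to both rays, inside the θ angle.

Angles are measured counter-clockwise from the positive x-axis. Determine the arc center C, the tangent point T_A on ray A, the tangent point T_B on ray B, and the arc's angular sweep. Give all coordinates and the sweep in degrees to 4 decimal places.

center=(-22.9186,-25.1252) T_A=(-22.8538,-22.4822) T_B=(-20.5930,-26.3824) sweep=116.9907

bisector direction at 210.0992° = (-0.865159,-0.501498)
center distance |VC| = r/sin(θ/2) = 2.643720/sin(31.5047°) = 5.059095
C = V + |VC|·bis = (-22.9186,-25.1252)
T_A = V + ((C−V)·d_A)·d_A = V + 4.3134·d_A = (-22.8538,-22.4822)
T_B = V + ((C−V)·d_B)·d_B = V + 4.3134·d_B = (-20.5930,-26.3824)
sweep = 180° − θ = 116.9907°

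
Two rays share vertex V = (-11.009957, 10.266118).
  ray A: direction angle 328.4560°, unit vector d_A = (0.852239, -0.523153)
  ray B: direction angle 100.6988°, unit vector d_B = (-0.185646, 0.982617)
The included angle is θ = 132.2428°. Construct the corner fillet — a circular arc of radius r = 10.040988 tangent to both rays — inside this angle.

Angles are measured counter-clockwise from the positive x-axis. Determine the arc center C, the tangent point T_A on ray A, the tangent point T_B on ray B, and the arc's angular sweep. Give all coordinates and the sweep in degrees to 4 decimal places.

center=(-1.9687,16.4980) T_A=(-7.2217,7.9407) T_B=(-11.8352,14.6339) sweep=47.7572

bisector direction at 34.5774° = (0.823360,0.567519)
center distance |VC| = r/sin(θ/2) = 10.040988/sin(66.1214°) = 10.980895
C = V + |VC|·bis = (-1.9687,16.4980)
T_A = V + ((C−V)·d_A)·d_A = V + 4.4451·d_A = (-7.2217,7.9407)
T_B = V + ((C−V)·d_B)·d_B = V + 4.4451·d_B = (-11.8352,14.6339)
sweep = 180° − θ = 47.7572°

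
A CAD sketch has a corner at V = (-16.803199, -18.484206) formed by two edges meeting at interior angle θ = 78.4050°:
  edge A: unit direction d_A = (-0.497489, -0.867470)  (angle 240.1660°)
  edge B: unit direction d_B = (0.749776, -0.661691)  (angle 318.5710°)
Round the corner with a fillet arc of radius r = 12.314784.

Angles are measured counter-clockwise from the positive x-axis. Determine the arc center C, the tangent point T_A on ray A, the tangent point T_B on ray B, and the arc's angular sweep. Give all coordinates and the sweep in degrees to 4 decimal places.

bisector direction at 279.3685° = (0.162784,-0.986662)
center distance |VC| = r/sin(θ/2) = 12.314784/sin(39.2025°) = 19.483472
C = V + |VC|·bis = (-13.6316,-37.7078)
T_A = V + ((C−V)·d_A)·d_A = V + 15.0981·d_A = (-24.3143,-31.5813)
T_B = V + ((C−V)·d_B)·d_B = V + 15.0981·d_B = (-5.4830,-28.4745)
sweep = 180° − θ = 101.5950°

center=(-13.6316,-37.7078) T_A=(-24.3143,-31.5813) T_B=(-5.4830,-28.4745) sweep=101.5950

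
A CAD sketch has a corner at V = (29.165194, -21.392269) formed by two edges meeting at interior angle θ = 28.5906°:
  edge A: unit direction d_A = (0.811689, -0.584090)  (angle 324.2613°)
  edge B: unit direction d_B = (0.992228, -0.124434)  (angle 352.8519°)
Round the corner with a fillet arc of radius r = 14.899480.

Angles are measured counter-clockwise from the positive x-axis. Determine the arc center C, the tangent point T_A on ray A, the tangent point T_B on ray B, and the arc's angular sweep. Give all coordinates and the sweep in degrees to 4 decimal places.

bisector direction at 338.5566° = (0.930779,-0.365582)
center distance |VC| = r/sin(θ/2) = 14.899480/sin(14.2953°) = 60.341442
C = V + |VC|·bis = (85.3298,-43.4520)
T_A = V + ((C−V)·d_A)·d_A = V + 58.4730·d_A = (76.6271,-55.5458)
T_B = V + ((C−V)·d_B)·d_B = V + 58.4730·d_B = (87.1838,-28.6683)
sweep = 180° − θ = 151.4094°

center=(85.3298,-43.4520) T_A=(76.6271,-55.5458) T_B=(87.1838,-28.6683) sweep=151.4094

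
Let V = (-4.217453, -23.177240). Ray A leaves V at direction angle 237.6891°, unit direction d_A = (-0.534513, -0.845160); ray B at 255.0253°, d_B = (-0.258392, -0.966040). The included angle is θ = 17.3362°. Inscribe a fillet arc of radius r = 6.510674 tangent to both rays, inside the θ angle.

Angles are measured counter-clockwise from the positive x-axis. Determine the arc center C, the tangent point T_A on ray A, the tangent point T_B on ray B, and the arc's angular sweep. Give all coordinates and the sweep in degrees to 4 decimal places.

center=(-21.5421,-62.7511) T_A=(-27.0446,-59.2710) T_B=(-15.2525,-64.4334) sweep=162.6638

bisector direction at 246.3572° = (-0.401033,-0.916063)
center distance |VC| = r/sin(θ/2) = 6.510674/sin(8.6681°) = 43.199886
C = V + |VC|·bis = (-21.5421,-62.7511)
T_A = V + ((C−V)·d_A)·d_A = V + 42.7065·d_A = (-27.0446,-59.2710)
T_B = V + ((C−V)·d_B)·d_B = V + 42.7065·d_B = (-15.2525,-64.4334)
sweep = 180° − θ = 162.6638°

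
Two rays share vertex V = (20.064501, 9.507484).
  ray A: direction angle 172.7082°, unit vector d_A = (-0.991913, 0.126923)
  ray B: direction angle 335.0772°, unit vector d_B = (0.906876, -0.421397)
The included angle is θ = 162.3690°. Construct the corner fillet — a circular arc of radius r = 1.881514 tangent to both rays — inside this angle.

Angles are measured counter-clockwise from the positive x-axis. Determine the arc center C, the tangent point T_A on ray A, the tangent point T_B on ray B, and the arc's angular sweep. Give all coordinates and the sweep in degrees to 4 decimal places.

bisector direction at 253.8927° = (-0.277437,-0.960744)
center distance |VC| = r/sin(θ/2) = 1.881514/sin(81.1845°) = 1.904006
C = V + |VC|·bis = (19.5363,7.6782)
T_A = V + ((C−V)·d_A)·d_A = V + 0.2918·d_A = (19.7751,9.5445)
T_B = V + ((C−V)·d_B)·d_B = V + 0.2918·d_B = (20.3291,9.3845)
sweep = 180° − θ = 17.6310°

center=(19.5363,7.6782) T_A=(19.7751,9.5445) T_B=(20.3291,9.3845) sweep=17.6310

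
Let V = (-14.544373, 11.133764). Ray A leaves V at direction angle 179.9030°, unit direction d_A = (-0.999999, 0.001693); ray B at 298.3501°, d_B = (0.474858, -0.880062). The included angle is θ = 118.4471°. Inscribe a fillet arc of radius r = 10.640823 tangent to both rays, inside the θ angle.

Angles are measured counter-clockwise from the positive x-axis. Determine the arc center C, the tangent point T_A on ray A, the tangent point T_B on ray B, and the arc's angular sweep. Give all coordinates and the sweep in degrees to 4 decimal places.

bisector direction at 239.1265° = (-0.513144,-0.858303)
center distance |VC| = r/sin(θ/2) = 10.640823/sin(59.2236°) = 12.384999
C = V + |VC|·bis = (-20.8997,0.5037)
T_A = V + ((C−V)·d_A)·d_A = V + 6.3373·d_A = (-20.8816,11.1445)
T_B = V + ((C−V)·d_B)·d_B = V + 6.3373·d_B = (-11.5351,5.5566)
sweep = 180° − θ = 61.5529°

center=(-20.8997,0.5037) T_A=(-20.8816,11.1445) T_B=(-11.5351,5.5566) sweep=61.5529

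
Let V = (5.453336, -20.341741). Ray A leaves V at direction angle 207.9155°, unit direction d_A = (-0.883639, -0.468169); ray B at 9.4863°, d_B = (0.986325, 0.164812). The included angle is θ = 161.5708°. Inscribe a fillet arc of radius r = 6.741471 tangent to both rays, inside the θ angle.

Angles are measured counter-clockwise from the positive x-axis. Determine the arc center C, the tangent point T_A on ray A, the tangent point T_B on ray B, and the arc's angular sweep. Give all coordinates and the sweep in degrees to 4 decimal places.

center=(7.6431,-26.8108) T_A=(4.4870,-20.8538) T_B=(6.5320,-20.1615) sweep=18.4292

bisector direction at 288.7009° = (0.320628,-0.947205)
center distance |VC| = r/sin(θ/2) = 6.741471/sin(80.7854°) = 6.829604
C = V + |VC|·bis = (7.6431,-26.8108)
T_A = V + ((C−V)·d_A)·d_A = V + 1.0936·d_A = (4.4870,-20.8538)
T_B = V + ((C−V)·d_B)·d_B = V + 1.0936·d_B = (6.5320,-20.1615)
sweep = 180° − θ = 18.4292°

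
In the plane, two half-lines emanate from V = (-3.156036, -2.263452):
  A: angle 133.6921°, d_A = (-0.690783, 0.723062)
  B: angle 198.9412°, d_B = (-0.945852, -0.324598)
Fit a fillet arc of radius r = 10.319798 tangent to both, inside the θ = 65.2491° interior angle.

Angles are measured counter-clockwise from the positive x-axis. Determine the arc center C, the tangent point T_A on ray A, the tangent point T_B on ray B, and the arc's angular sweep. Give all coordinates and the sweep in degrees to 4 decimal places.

bisector direction at 166.3167° = (-0.971618,0.236556)
center distance |VC| = r/sin(θ/2) = 10.319798/sin(32.6245°) = 19.141516
C = V + |VC|·bis = (-21.7543,2.2646)
T_A = V + ((C−V)·d_A)·d_A = V + 16.1214·d_A = (-14.2924,9.3933)
T_B = V + ((C−V)·d_B)·d_B = V + 16.1214·d_B = (-18.4045,-7.4964)
sweep = 180° − θ = 114.7509°

center=(-21.7543,2.2646) T_A=(-14.2924,9.3933) T_B=(-18.4045,-7.4964) sweep=114.7509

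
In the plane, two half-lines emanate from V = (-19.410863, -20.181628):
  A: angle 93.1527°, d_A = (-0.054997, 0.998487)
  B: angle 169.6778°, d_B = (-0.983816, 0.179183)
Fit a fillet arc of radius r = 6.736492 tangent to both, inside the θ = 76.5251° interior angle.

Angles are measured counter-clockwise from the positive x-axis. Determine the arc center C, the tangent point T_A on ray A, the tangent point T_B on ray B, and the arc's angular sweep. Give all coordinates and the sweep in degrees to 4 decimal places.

center=(-26.6069,-12.0237) T_A=(-19.8806,-11.6532) T_B=(-27.8140,-18.6512) sweep=103.4749

bisector direction at 131.4152° = (-0.661511,0.749935)
center distance |VC| = r/sin(θ/2) = 6.736492/sin(38.2625°) = 10.878189
C = V + |VC|·bis = (-26.6069,-12.0237)
T_A = V + ((C−V)·d_A)·d_A = V + 8.5414·d_A = (-19.8806,-11.6532)
T_B = V + ((C−V)·d_B)·d_B = V + 8.5414·d_B = (-27.8140,-18.6512)
sweep = 180° − θ = 103.4749°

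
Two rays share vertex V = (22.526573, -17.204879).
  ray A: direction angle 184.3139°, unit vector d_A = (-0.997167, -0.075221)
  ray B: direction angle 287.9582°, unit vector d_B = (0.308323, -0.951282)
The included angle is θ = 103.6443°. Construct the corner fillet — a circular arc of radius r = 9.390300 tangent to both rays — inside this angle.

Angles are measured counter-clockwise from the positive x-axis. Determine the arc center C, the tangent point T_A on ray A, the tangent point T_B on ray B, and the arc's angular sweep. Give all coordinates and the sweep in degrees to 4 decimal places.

center=(15.8703,-27.1240) T_A=(15.1639,-17.7603) T_B=(24.8031,-24.2287) sweep=76.3557

bisector direction at 236.1360° = (-0.557223,-0.830363)
center distance |VC| = r/sin(θ/2) = 9.390300/sin(51.8222°) = 11.945489
C = V + |VC|·bis = (15.8703,-27.1240)
T_A = V + ((C−V)·d_A)·d_A = V + 7.3836·d_A = (15.1639,-17.7603)
T_B = V + ((C−V)·d_B)·d_B = V + 7.3836·d_B = (24.8031,-24.2287)
sweep = 180° − θ = 76.3557°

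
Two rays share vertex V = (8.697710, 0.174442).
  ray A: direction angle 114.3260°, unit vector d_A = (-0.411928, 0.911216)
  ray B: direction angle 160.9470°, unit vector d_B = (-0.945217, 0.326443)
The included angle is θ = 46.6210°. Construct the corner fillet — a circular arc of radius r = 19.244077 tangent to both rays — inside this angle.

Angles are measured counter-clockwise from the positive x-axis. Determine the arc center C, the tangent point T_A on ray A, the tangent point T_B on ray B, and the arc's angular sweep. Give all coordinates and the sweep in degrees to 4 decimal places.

bisector direction at 137.6365° = (-0.738885,0.673832)
center distance |VC| = r/sin(θ/2) = 19.244077/sin(23.3105°) = 48.631300
C = V + |VC|·bis = (-27.2352,32.9438)
T_A = V + ((C−V)·d_A)·d_A = V + 44.6617·d_A = (-9.6997,40.8709)
T_B = V + ((C−V)·d_B)·d_B = V + 44.6617·d_B = (-33.5173,14.7539)
sweep = 180° − θ = 133.3790°

center=(-27.2352,32.9438) T_A=(-9.6997,40.8709) T_B=(-33.5173,14.7539) sweep=133.3790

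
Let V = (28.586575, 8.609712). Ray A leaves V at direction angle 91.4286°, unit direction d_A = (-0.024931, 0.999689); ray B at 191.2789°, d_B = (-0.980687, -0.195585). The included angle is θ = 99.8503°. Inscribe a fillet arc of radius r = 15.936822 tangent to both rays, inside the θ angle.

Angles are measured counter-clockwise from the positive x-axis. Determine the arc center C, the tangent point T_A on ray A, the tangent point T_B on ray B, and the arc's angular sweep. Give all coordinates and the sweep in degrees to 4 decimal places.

center=(12.3204,21.6163) T_A=(28.2523,22.0136) T_B=(15.4374,5.9873) sweep=80.1497

bisector direction at 141.3537° = (-0.781017,0.624510)
center distance |VC| = r/sin(θ/2) = 15.936822/sin(49.9252°) = 20.826891
C = V + |VC|·bis = (12.3204,21.6163)
T_A = V + ((C−V)·d_A)·d_A = V + 13.4081·d_A = (28.2523,22.0136)
T_B = V + ((C−V)·d_B)·d_B = V + 13.4081·d_B = (15.4374,5.9873)
sweep = 180° − θ = 80.1497°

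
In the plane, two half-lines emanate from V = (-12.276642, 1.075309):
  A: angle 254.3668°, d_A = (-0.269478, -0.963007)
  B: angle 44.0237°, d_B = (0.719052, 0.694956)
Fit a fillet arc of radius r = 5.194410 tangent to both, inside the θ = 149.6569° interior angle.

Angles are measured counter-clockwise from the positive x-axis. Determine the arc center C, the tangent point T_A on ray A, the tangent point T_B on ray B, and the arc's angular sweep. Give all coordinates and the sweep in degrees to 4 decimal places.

center=(-7.6540,-1.6809) T_A=(-12.6562,-0.2811) T_B=(-11.2638,2.0542) sweep=30.3431

bisector direction at 329.1953° = (0.858917,-0.512114)
center distance |VC| = r/sin(θ/2) = 5.194410/sin(74.8285°) = 5.381991
C = V + |VC|·bis = (-7.6540,-1.6809)
T_A = V + ((C−V)·d_A)·d_A = V + 1.4085·d_A = (-12.6562,-0.2811)
T_B = V + ((C−V)·d_B)·d_B = V + 1.4085·d_B = (-11.2638,2.0542)
sweep = 180° − θ = 30.3431°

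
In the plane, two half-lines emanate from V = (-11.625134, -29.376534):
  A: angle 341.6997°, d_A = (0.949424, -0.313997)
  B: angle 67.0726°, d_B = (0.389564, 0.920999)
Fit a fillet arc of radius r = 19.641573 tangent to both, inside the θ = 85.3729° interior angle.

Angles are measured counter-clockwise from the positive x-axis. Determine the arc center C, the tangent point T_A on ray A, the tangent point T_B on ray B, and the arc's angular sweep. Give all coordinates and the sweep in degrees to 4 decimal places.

bisector direction at 24.3861° = (0.910783,0.412884)
center distance |VC| = r/sin(θ/2) = 19.641573/sin(42.6865°) = 28.970476
C = V + |VC|·bis = (14.7607,-17.4151)
T_A = V + ((C−V)·d_A)·d_A = V + 21.2955·d_A = (8.5933,-36.0633)
T_B = V + ((C−V)·d_B)·d_B = V + 21.2955·d_B = (-3.3292,-9.7634)
sweep = 180° − θ = 94.6271°

center=(14.7607,-17.4151) T_A=(8.5933,-36.0633) T_B=(-3.3292,-9.7634) sweep=94.6271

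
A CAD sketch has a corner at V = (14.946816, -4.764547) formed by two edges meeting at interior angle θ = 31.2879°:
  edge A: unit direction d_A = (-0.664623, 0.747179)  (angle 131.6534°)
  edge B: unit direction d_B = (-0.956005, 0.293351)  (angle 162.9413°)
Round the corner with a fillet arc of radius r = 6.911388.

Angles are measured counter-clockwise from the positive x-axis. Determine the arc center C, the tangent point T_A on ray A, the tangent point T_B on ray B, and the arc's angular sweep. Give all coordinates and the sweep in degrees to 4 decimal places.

bisector direction at 147.2973° = (-0.841486,0.540279)
center distance |VC| = r/sin(θ/2) = 6.911388/sin(15.6440°) = 25.630145
C = V + |VC|·bis = (-6.6206,9.0829)
T_A = V + ((C−V)·d_A)·d_A = V + 24.6807·d_A = (-1.4565,13.6764)
T_B = V + ((C−V)·d_B)·d_B = V + 24.6807·d_B = (-8.6481,2.4756)
sweep = 180° − θ = 148.7121°

center=(-6.6206,9.0829) T_A=(-1.4565,13.6764) T_B=(-8.6481,2.4756) sweep=148.7121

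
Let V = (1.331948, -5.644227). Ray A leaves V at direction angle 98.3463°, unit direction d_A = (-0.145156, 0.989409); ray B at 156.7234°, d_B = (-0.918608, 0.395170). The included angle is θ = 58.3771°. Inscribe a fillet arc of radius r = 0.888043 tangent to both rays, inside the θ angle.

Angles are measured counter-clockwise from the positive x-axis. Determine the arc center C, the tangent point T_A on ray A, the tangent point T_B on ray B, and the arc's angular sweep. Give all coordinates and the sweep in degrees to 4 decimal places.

center=(0.2226,-4.2003) T_A=(1.1012,-4.0714) T_B=(-0.1284,-5.0160) sweep=121.6229

bisector direction at 127.5348° = (-0.609244,0.792983)
center distance |VC| = r/sin(θ/2) = 0.888043/sin(29.1885°) = 1.820935
C = V + |VC|·bis = (0.2226,-4.2003)
T_A = V + ((C−V)·d_A)·d_A = V + 1.5897·d_A = (1.1012,-4.0714)
T_B = V + ((C−V)·d_B)·d_B = V + 1.5897·d_B = (-0.1284,-5.0160)
sweep = 180° − θ = 121.6229°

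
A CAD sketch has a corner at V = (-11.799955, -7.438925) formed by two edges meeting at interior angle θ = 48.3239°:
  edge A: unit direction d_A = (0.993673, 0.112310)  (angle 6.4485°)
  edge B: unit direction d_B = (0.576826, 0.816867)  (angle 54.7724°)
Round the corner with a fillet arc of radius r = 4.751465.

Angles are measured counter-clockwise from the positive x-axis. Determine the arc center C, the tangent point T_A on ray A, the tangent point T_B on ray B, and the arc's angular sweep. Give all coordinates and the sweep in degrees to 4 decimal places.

center=(-1.8093,-1.5280) T_A=(-1.2757,-6.2494) T_B=(-5.6906,1.2128) sweep=131.6761

bisector direction at 30.6105° = (0.860649,0.509198)
center distance |VC| = r/sin(θ/2) = 4.751465/sin(24.1620°) = 11.608271
C = V + |VC|·bis = (-1.8093,-1.5280)
T_A = V + ((C−V)·d_A)·d_A = V + 10.5913·d_A = (-1.2757,-6.2494)
T_B = V + ((C−V)·d_B)·d_B = V + 10.5913·d_B = (-5.6906,1.2128)
sweep = 180° − θ = 131.6761°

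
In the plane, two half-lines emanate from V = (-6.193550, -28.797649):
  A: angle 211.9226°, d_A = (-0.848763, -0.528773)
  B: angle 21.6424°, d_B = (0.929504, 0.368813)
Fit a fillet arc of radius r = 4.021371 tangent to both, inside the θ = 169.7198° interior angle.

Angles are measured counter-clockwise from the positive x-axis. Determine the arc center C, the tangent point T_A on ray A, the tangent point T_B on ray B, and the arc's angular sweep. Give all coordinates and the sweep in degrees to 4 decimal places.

center=(-4.3742,-32.4021) T_A=(-6.5006,-28.9889) T_B=(-5.8573,-28.6642) sweep=10.2802

bisector direction at 296.7825° = (0.450605,-0.892723)
center distance |VC| = r/sin(θ/2) = 4.021371/sin(84.8599°) = 4.037608
C = V + |VC|·bis = (-4.3742,-32.4021)
T_A = V + ((C−V)·d_A)·d_A = V + 0.3617·d_A = (-6.5006,-28.9889)
T_B = V + ((C−V)·d_B)·d_B = V + 0.3617·d_B = (-5.8573,-28.6642)
sweep = 180° − θ = 10.2802°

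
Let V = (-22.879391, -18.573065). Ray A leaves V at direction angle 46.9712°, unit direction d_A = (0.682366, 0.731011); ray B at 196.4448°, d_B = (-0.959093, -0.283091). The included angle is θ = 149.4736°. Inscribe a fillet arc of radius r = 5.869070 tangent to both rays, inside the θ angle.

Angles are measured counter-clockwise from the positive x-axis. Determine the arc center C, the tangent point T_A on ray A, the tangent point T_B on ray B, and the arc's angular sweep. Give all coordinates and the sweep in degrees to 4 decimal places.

center=(-26.0769,-13.3975) T_A=(-21.7866,-17.4023) T_B=(-24.4154,-19.0264) sweep=30.5264

bisector direction at 121.7080° = (-0.525590,0.850738)
center distance |VC| = r/sin(θ/2) = 5.869070/sin(74.7368°) = 6.083661
C = V + |VC|·bis = (-26.0769,-13.3975)
T_A = V + ((C−V)·d_A)·d_A = V + 1.6015·d_A = (-21.7866,-17.4023)
T_B = V + ((C−V)·d_B)·d_B = V + 1.6015·d_B = (-24.4154,-19.0264)
sweep = 180° − θ = 30.5264°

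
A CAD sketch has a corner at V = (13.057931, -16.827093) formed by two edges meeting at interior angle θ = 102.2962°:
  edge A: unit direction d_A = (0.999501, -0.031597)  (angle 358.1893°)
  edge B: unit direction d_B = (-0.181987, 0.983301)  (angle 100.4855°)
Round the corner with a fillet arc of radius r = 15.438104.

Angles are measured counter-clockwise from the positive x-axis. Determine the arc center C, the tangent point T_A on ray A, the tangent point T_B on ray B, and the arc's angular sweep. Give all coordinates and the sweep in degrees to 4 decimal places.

bisector direction at 49.3374° = (0.651603,0.758560)
center distance |VC| = r/sin(θ/2) = 15.438104/sin(51.1481°) = 19.823700
C = V + |VC|·bis = (25.9751,-1.7896)
T_A = V + ((C−V)·d_A)·d_A = V + 12.4356·d_A = (25.4873,-17.2200)
T_B = V + ((C−V)·d_B)·d_B = V + 12.4356·d_B = (10.7948,-4.5992)
sweep = 180° − θ = 77.7038°

center=(25.9751,-1.7896) T_A=(25.4873,-17.2200) T_B=(10.7948,-4.5992) sweep=77.7038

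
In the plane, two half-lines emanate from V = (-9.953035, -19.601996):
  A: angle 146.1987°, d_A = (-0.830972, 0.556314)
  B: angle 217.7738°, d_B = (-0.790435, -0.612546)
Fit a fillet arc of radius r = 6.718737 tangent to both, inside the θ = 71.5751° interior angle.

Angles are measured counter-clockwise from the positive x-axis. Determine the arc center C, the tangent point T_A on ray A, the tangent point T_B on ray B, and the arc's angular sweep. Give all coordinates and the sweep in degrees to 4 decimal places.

bisector direction at 181.9863° = (-0.999399,-0.034660)
center distance |VC| = r/sin(θ/2) = 6.718737/sin(35.7876°) = 11.489313
C = V + |VC|·bis = (-21.4354,-20.0002)
T_A = V + ((C−V)·d_A)·d_A = V + 9.3200·d_A = (-17.6977,-14.4171)
T_B = V + ((C−V)·d_B)·d_B = V + 9.3200·d_B = (-17.3199,-25.3109)
sweep = 180° − θ = 108.4249°

center=(-21.4354,-20.0002) T_A=(-17.6977,-14.4171) T_B=(-17.3199,-25.3109) sweep=108.4249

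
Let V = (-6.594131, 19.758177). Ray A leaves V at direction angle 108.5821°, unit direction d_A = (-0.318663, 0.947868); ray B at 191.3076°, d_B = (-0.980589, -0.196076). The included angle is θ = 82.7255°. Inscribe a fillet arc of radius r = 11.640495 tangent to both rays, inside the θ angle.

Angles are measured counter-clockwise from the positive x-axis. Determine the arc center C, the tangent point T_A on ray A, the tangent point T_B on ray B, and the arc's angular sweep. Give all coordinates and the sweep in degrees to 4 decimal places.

bisector direction at 149.9449° = (-0.865544,0.500833)
center distance |VC| = r/sin(θ/2) = 11.640495/sin(41.3627°) = 17.615120
C = V + |VC|·bis = (-21.8408,28.5804)
T_A = V + ((C−V)·d_A)·d_A = V + 13.2209·d_A = (-10.8071,32.2898)
T_B = V + ((C−V)·d_B)·d_B = V + 13.2209·d_B = (-19.5584,17.1659)
sweep = 180° − θ = 97.2745°

center=(-21.8408,28.5804) T_A=(-10.8071,32.2898) T_B=(-19.5584,17.1659) sweep=97.2745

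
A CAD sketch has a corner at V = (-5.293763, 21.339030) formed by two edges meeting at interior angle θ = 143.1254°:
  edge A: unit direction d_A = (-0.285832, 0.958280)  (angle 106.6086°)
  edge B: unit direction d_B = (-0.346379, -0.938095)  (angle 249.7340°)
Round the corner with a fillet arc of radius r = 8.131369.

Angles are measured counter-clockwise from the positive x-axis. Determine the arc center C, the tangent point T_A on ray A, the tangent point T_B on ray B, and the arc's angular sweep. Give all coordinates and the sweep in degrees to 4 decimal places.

center=(-13.8607,21.6126) T_A=(-6.0686,23.9368) T_B=(-6.2327,18.7960) sweep=36.8746

bisector direction at 178.1713° = (-0.999491,0.031911)
center distance |VC| = r/sin(θ/2) = 8.131369/sin(71.5627°) = 8.571333
C = V + |VC|·bis = (-13.8607,21.6126)
T_A = V + ((C−V)·d_A)·d_A = V + 2.7108·d_A = (-6.0686,23.9368)
T_B = V + ((C−V)·d_B)·d_B = V + 2.7108·d_B = (-6.2327,18.7960)
sweep = 180° − θ = 36.8746°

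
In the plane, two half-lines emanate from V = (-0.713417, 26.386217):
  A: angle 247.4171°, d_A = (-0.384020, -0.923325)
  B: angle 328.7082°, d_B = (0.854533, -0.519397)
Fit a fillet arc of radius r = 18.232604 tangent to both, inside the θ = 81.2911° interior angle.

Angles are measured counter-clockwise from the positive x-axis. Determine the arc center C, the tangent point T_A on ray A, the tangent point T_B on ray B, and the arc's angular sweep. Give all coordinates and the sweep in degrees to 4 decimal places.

center=(7.9653,-0.2252) T_A=(-8.8693,6.7765) T_B=(17.4353,15.3552) sweep=98.7089

bisector direction at 288.0627° = (0.310057,-0.950718)
center distance |VC| = r/sin(θ/2) = 18.232604/sin(40.6456°) = 27.990835
C = V + |VC|·bis = (7.9653,-0.2252)
T_A = V + ((C−V)·d_A)·d_A = V + 21.2381·d_A = (-8.8693,6.7765)
T_B = V + ((C−V)·d_B)·d_B = V + 21.2381·d_B = (17.4353,15.3552)
sweep = 180° − θ = 98.7089°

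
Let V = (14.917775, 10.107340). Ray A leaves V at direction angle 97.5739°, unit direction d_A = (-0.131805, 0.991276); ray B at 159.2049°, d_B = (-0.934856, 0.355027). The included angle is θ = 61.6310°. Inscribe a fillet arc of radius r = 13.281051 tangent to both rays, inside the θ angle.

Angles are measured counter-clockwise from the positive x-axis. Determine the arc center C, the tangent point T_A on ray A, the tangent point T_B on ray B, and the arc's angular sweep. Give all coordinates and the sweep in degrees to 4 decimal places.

bisector direction at 128.3894° = (-0.621003,0.783808)
center distance |VC| = r/sin(θ/2) = 13.281051/sin(30.8155°) = 25.925617
C = V + |VC|·bis = (-1.1821,30.4281)
T_A = V + ((C−V)·d_A)·d_A = V + 22.2655·d_A = (11.9831,32.1786)
T_B = V + ((C−V)·d_B)·d_B = V + 22.2655·d_B = (-5.8972,18.0122)
sweep = 180° − θ = 118.3690°

center=(-1.1821,30.4281) T_A=(11.9831,32.1786) T_B=(-5.8972,18.0122) sweep=118.3690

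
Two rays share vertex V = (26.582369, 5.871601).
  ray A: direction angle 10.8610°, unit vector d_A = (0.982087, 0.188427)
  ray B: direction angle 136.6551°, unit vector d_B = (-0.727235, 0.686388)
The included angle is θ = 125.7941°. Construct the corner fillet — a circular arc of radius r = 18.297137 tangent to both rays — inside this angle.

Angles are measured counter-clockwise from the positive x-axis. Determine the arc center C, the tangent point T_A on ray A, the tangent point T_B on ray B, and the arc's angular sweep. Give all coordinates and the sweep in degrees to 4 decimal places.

center=(32.3313,25.6055) T_A=(35.7789,7.6361) T_B=(19.7723,12.2992) sweep=54.2059

bisector direction at 73.7580° = (0.279694,0.960089)
center distance |VC| = r/sin(θ/2) = 18.297137/sin(62.8971°) = 20.554208
C = V + |VC|·bis = (32.3313,25.6055)
T_A = V + ((C−V)·d_A)·d_A = V + 9.3643·d_A = (35.7789,7.6361)
T_B = V + ((C−V)·d_B)·d_B = V + 9.3643·d_B = (19.7723,12.2992)
sweep = 180° − θ = 54.2059°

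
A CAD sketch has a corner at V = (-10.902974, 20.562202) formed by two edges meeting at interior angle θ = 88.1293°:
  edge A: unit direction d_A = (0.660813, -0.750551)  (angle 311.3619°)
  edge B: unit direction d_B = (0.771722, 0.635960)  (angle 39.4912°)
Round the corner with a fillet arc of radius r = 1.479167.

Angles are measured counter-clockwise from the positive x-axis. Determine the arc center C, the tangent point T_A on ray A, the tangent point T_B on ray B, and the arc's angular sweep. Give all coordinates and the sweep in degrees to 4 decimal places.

center=(-8.7829,20.3926) T_A=(-9.8931,19.4152) T_B=(-9.7236,21.5341) sweep=91.8707

bisector direction at 355.4266° = (0.996816,-0.079737)
center distance |VC| = r/sin(θ/2) = 1.479167/sin(44.0647°) = 2.126861
C = V + |VC|·bis = (-8.7829,20.3926)
T_A = V + ((C−V)·d_A)·d_A = V + 1.5283·d_A = (-9.8931,19.4152)
T_B = V + ((C−V)·d_B)·d_B = V + 1.5283·d_B = (-9.7236,21.5341)
sweep = 180° − θ = 91.8707°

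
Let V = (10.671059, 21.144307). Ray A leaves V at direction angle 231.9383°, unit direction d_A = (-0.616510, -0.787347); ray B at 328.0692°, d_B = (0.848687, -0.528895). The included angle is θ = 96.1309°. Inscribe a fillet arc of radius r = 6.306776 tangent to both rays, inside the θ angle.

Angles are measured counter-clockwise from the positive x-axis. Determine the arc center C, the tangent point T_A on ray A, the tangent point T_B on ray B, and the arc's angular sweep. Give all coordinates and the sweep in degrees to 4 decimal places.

center=(12.1438,12.7953) T_A=(7.1782,16.6835) T_B=(15.4794,18.1478) sweep=83.8691

bisector direction at 280.0038° = (0.173713,-0.984796)
center distance |VC| = r/sin(θ/2) = 6.306776/sin(48.0654°) = 8.477890
C = V + |VC|·bis = (12.1438,12.7953)
T_A = V + ((C−V)·d_A)·d_A = V + 5.6656·d_A = (7.1782,16.6835)
T_B = V + ((C−V)·d_B)·d_B = V + 5.6656·d_B = (15.4794,18.1478)
sweep = 180° − θ = 83.8691°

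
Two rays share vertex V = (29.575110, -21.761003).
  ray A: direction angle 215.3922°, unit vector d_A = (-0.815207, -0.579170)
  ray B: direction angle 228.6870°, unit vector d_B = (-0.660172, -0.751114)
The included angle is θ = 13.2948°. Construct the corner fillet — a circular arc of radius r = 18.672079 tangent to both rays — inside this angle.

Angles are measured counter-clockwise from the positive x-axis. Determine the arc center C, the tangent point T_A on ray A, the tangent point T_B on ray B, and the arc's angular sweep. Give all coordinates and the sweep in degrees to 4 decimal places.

center=(-90.2206,-129.7756) T_A=(-101.0349,-114.5539) T_B=(-76.1957,-142.1023) sweep=166.7052

bisector direction at 222.0396° = (-0.742682,-0.669644)
center distance |VC| = r/sin(θ/2) = 18.672079/sin(6.6474°) = 161.301435
C = V + |VC|·bis = (-90.2206,-129.7756)
T_A = V + ((C−V)·d_A)·d_A = V + 160.2171·d_A = (-101.0349,-114.5539)
T_B = V + ((C−V)·d_B)·d_B = V + 160.2171·d_B = (-76.1957,-142.1023)
sweep = 180° − θ = 166.7052°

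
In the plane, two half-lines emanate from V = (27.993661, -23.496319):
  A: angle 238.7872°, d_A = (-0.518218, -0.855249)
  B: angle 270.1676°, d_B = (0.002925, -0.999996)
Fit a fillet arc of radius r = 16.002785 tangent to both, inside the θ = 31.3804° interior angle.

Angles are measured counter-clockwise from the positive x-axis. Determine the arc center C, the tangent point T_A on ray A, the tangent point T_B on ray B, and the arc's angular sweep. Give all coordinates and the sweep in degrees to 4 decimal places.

bisector direction at 254.4774° = (-0.267618,-0.963525)
center distance |VC| = r/sin(θ/2) = 16.002785/sin(15.6902°) = 59.174067
C = V + |VC|·bis = (12.1576,-80.5120)
T_A = V + ((C−V)·d_A)·d_A = V + 56.9691·d_A = (-1.5288,-72.2191)
T_B = V + ((C−V)·d_B)·d_B = V + 56.9691·d_B = (28.1603,-80.4652)
sweep = 180° − θ = 148.6196°

center=(12.1576,-80.5120) T_A=(-1.5288,-72.2191) T_B=(28.1603,-80.4652) sweep=148.6196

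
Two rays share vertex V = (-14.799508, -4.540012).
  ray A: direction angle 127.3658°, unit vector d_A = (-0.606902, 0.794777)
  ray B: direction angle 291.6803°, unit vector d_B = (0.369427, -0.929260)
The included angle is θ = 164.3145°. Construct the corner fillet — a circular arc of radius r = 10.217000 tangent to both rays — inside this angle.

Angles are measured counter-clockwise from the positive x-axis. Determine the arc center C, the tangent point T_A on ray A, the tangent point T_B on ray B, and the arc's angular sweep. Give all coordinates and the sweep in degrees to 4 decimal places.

center=(-23.7739,-9.6222) T_A=(-15.6536,-3.4215) T_B=(-14.2796,-5.8478) sweep=15.6855

bisector direction at 209.5230° = (-0.870158,-0.492774)
center distance |VC| = r/sin(θ/2) = 10.217000/sin(82.1573°) = 10.313469
C = V + |VC|·bis = (-23.7739,-9.6222)
T_A = V + ((C−V)·d_A)·d_A = V + 1.4073·d_A = (-15.6536,-3.4215)
T_B = V + ((C−V)·d_B)·d_B = V + 1.4073·d_B = (-14.2796,-5.8478)
sweep = 180° − θ = 15.6855°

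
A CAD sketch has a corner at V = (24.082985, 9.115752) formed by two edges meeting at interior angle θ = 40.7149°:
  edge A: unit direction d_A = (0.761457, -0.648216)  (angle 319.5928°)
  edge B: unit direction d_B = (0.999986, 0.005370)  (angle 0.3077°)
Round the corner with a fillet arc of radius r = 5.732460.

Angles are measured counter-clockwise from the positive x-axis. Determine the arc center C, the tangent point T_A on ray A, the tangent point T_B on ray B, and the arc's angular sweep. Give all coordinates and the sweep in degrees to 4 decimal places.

center=(39.5628,3.4663) T_A=(35.8469,-0.8987) T_B=(39.5320,9.1987) sweep=139.2851

bisector direction at 339.9502° = (0.939395,-0.342836)
center distance |VC| = r/sin(θ/2) = 5.732460/sin(20.3575°) = 16.478463
C = V + |VC|·bis = (39.5628,3.4663)
T_A = V + ((C−V)·d_A)·d_A = V + 15.4492·d_A = (35.8469,-0.8987)
T_B = V + ((C−V)·d_B)·d_B = V + 15.4492·d_B = (39.5320,9.1987)
sweep = 180° − θ = 139.2851°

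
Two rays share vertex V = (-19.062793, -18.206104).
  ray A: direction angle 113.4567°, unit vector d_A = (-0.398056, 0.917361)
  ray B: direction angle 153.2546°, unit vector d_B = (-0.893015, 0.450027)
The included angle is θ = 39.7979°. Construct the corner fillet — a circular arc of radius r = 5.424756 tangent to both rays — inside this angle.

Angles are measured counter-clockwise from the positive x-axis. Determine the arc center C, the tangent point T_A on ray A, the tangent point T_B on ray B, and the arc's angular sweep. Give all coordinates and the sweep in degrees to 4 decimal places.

bisector direction at 133.3556° = (-0.686525,0.727106)
center distance |VC| = r/sin(θ/2) = 5.424756/sin(19.8989°) = 15.938180
C = V + |VC|·bis = (-30.0048,-6.6174)
T_A = V + ((C−V)·d_A)·d_A = V + 14.9866·d_A = (-25.0283,-4.4580)
T_B = V + ((C−V)·d_B)·d_B = V + 14.9866·d_B = (-32.4460,-11.4617)
sweep = 180° − θ = 140.2021°

center=(-30.0048,-6.6174) T_A=(-25.0283,-4.4580) T_B=(-32.4460,-11.4617) sweep=140.2021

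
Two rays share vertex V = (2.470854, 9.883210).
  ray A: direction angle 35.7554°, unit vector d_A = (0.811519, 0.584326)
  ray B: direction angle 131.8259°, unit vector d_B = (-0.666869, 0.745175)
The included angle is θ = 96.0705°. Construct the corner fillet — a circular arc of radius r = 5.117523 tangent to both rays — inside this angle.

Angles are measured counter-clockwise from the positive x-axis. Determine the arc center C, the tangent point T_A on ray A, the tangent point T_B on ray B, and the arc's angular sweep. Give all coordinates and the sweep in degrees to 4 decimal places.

bisector direction at 83.7906° = (0.108162,0.994133)
center distance |VC| = r/sin(θ/2) = 5.117523/sin(48.0352°) = 6.882495
C = V + |VC|·bis = (3.2153,16.7253)
T_A = V + ((C−V)·d_A)·d_A = V + 4.6021·d_A = (6.2056,12.5724)
T_B = V + ((C−V)·d_B)·d_B = V + 4.6021·d_B = (-0.5982,13.3126)
sweep = 180° − θ = 83.9295°

center=(3.2153,16.7253) T_A=(6.2056,12.5724) T_B=(-0.5982,13.3126) sweep=83.9295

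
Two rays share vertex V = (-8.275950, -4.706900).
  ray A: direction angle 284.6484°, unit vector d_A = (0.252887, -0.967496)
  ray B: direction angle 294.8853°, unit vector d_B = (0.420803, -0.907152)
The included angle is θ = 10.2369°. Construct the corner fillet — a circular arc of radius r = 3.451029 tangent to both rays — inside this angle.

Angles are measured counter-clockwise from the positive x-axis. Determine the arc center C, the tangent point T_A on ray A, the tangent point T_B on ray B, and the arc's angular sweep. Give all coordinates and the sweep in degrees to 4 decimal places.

bisector direction at 289.7668° = (0.338193,-0.941077)
center distance |VC| = r/sin(θ/2) = 3.451029/sin(5.1185°) = 38.682148
C = V + |VC|·bis = (4.8061,-41.1098)
T_A = V + ((C−V)·d_A)·d_A = V + 38.5279·d_A = (1.4672,-41.9825)
T_B = V + ((C−V)·d_B)·d_B = V + 38.5279·d_B = (7.9367,-39.6576)
sweep = 180° − θ = 169.7631°

center=(4.8061,-41.1098) T_A=(1.4672,-41.9825) T_B=(7.9367,-39.6576) sweep=169.7631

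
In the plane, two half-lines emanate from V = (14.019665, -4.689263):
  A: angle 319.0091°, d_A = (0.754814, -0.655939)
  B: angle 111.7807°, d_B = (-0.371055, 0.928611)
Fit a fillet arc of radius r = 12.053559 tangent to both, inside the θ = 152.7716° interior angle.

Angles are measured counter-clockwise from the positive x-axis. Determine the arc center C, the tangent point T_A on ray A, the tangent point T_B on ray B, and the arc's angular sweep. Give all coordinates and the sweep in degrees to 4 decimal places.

bisector direction at 35.3949° = (0.815179,0.579209)
center distance |VC| = r/sin(θ/2) = 12.053559/sin(76.3858°) = 12.402022
C = V + |VC|·bis = (24.1295,2.4941)
T_A = V + ((C−V)·d_A)·d_A = V + 2.9192·d_A = (16.2231,-6.6041)
T_B = V + ((C−V)·d_B)·d_B = V + 2.9192·d_B = (12.9365,-1.9784)
sweep = 180° − θ = 27.2284°

center=(24.1295,2.4941) T_A=(16.2231,-6.6041) T_B=(12.9365,-1.9784) sweep=27.2284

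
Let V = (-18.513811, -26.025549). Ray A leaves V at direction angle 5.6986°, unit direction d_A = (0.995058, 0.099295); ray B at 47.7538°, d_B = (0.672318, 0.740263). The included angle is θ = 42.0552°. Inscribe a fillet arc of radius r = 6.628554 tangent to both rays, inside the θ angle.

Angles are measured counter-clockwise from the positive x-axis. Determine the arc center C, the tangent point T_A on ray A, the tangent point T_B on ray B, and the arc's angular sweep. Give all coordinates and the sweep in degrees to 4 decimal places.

bisector direction at 26.7262° = (0.893166,0.449727)
center distance |VC| = r/sin(θ/2) = 6.628554/sin(21.0276°) = 18.473323
C = V + |VC|·bis = (-2.0141,-17.7176)
T_A = V + ((C−V)·d_A)·d_A = V + 17.2431·d_A = (-1.3559,-24.3134)
T_B = V + ((C−V)·d_B)·d_B = V + 17.2431·d_B = (-6.9209,-13.2611)
sweep = 180° − θ = 137.9448°

center=(-2.0141,-17.7176) T_A=(-1.3559,-24.3134) T_B=(-6.9209,-13.2611) sweep=137.9448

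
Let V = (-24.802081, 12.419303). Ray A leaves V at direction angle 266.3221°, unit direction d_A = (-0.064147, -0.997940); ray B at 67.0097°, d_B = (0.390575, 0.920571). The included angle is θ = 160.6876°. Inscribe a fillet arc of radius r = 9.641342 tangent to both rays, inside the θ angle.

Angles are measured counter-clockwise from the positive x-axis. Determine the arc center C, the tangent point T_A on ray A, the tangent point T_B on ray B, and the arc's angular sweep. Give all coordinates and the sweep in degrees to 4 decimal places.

center=(-15.2858,10.1638) T_A=(-24.9073,10.7822) T_B=(-24.1614,13.9294) sweep=19.3124

bisector direction at 346.6659° = (0.973042,-0.230629)
center distance |VC| = r/sin(θ/2) = 9.641342/sin(80.3438°) = 9.779904
C = V + |VC|·bis = (-15.2858,10.1638)
T_A = V + ((C−V)·d_A)·d_A = V + 1.6404·d_A = (-24.9073,10.7822)
T_B = V + ((C−V)·d_B)·d_B = V + 1.6404·d_B = (-24.1614,13.9294)
sweep = 180° − θ = 19.3124°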